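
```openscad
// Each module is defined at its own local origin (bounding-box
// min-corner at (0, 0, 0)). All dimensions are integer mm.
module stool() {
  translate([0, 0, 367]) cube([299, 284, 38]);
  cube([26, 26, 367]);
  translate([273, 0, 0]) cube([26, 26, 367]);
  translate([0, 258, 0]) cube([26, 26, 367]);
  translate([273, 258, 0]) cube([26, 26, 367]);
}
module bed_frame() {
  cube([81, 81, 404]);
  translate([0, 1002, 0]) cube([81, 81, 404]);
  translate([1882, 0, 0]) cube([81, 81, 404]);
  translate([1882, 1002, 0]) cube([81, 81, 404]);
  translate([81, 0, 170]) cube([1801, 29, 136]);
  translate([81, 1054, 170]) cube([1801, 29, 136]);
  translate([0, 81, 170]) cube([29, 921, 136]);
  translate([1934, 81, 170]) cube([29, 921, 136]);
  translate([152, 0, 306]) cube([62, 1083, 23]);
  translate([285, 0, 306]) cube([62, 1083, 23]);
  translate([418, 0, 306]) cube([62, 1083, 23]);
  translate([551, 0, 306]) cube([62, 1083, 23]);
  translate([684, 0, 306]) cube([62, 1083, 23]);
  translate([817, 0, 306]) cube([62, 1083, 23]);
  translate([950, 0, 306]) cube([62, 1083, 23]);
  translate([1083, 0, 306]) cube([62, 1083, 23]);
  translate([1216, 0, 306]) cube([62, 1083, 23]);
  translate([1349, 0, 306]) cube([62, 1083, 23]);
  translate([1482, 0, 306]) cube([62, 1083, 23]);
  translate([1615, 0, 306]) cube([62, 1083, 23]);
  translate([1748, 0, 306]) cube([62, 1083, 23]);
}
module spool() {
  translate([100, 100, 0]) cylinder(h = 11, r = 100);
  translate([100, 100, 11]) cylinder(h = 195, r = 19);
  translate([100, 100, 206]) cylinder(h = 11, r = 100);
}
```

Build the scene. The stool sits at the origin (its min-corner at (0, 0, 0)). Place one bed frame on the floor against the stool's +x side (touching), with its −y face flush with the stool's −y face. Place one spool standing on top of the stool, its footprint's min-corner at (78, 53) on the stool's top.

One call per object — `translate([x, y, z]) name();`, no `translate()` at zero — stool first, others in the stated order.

stool();
translate([299, 0, 0]) bed_frame();
translate([78, 53, 405]) spool();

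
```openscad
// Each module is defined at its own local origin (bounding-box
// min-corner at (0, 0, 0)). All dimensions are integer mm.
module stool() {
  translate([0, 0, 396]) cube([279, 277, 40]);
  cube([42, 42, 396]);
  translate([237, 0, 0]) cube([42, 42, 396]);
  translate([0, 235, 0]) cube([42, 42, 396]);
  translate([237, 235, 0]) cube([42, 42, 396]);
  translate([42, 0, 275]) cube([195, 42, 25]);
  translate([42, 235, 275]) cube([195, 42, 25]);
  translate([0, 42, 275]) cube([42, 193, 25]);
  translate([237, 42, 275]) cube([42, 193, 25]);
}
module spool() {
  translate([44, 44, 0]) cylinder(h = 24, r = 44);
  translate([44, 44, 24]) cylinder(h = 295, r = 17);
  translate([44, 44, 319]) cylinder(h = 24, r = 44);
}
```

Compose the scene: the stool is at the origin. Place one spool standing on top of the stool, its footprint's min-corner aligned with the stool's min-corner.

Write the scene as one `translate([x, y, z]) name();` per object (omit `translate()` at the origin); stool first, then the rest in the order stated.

stool();
translate([0, 0, 436]) spool();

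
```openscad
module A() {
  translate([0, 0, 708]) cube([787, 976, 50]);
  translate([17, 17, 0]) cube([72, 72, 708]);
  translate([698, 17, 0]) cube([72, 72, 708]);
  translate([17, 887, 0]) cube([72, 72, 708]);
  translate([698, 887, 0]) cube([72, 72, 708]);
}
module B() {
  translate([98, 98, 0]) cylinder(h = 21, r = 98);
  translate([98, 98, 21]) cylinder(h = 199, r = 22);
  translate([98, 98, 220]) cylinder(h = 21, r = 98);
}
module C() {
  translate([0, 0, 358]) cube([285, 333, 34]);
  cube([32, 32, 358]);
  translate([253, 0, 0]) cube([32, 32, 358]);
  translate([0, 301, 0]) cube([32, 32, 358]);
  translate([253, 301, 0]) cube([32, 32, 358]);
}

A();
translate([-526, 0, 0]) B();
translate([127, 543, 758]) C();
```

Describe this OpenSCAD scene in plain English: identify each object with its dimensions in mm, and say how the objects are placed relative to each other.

A is a table with a 787×976 mm rectangular top, 50 mm thick, top surface at z = 758 mm, supported by four 72×72 mm square legs, each inset 17 mm from the nearest pair of top edges, running from the floor.

B is a spool: two coaxial disc flanges of radius 98 mm and thickness 21 mm, joined by a core cylinder of radius 22 mm and height 199 mm. The lower flange rests on z = 0 and the three cylinders share a vertical axis.

C is a four-legged stool. The seat is 285×333 mm, 34 mm thick, top at z = 392 mm. It stands on four square legs, each 32×32 mm in cross-section, from z = 0 to the seat underside, each flush with a corner of the seat.

The spool is on the floor beside the table on its −x side. The stool is on top of the table.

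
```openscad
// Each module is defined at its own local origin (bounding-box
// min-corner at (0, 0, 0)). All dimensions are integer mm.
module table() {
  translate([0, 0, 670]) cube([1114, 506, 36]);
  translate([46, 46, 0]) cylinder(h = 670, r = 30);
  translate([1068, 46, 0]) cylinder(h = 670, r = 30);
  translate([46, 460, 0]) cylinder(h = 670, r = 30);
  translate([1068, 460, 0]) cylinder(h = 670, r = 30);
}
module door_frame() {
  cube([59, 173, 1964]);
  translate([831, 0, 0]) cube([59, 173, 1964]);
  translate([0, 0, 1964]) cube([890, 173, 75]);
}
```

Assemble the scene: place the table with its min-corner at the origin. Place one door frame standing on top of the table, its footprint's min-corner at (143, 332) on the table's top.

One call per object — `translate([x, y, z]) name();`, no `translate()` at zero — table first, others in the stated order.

table();
translate([143, 332, 706]) door_frame();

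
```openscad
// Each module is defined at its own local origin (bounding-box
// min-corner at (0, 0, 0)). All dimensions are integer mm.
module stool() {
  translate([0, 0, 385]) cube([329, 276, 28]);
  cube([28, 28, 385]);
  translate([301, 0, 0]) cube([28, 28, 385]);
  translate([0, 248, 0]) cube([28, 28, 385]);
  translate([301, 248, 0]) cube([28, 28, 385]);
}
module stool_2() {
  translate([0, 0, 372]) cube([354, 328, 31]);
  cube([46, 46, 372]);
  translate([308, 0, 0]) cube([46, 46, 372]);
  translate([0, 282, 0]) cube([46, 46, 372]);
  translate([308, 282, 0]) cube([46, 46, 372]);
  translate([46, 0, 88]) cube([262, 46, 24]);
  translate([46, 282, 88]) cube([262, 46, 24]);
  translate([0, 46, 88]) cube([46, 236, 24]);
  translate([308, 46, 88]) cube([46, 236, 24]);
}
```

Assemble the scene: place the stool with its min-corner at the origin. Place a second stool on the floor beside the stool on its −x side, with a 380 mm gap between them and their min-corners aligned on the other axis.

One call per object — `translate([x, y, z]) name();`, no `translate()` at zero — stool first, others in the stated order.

stool();
translate([-734, 0, 0]) stool_2();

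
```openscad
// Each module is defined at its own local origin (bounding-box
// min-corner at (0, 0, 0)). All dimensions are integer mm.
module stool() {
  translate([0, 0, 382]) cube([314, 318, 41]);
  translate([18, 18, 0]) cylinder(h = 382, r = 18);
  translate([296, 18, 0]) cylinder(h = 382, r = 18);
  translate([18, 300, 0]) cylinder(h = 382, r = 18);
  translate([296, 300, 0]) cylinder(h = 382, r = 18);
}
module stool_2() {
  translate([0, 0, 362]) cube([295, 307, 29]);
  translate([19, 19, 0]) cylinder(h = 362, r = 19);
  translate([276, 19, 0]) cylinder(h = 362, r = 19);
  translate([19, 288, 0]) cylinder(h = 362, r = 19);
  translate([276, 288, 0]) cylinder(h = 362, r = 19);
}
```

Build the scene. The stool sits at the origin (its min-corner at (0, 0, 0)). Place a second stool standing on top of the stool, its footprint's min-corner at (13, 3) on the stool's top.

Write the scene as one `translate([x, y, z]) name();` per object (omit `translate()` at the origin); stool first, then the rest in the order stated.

stool();
translate([13, 3, 423]) stool_2();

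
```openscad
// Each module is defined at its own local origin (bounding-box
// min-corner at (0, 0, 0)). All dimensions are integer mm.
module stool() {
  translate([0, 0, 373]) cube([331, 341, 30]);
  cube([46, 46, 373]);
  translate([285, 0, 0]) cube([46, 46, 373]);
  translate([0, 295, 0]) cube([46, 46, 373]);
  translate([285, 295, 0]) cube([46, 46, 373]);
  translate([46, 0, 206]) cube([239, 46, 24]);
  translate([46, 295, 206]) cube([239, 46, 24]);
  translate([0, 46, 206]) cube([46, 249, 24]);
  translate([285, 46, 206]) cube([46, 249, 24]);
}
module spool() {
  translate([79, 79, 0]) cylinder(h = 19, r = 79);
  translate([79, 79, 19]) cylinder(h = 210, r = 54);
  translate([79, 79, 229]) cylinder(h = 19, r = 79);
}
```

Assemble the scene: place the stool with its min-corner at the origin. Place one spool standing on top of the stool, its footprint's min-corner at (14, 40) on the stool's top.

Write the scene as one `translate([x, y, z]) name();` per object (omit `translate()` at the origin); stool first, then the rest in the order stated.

stool();
translate([14, 40, 403]) spool();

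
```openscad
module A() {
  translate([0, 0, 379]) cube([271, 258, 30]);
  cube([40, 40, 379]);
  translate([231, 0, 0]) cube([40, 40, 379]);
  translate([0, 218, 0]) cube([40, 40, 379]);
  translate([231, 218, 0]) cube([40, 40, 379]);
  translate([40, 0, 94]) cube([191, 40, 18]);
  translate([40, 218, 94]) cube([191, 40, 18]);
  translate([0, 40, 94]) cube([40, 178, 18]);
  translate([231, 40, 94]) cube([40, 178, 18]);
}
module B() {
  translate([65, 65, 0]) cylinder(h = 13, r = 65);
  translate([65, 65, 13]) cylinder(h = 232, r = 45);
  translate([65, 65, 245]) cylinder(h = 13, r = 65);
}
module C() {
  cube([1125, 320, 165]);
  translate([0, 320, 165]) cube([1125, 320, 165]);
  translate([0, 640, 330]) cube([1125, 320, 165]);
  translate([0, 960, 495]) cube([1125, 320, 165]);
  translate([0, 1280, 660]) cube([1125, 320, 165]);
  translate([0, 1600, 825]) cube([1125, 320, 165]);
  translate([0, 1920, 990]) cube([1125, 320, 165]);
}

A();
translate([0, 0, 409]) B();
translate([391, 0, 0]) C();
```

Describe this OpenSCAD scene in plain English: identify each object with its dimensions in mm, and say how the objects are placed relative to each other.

A is a simple wooden stool: a rectangular seat 271 mm (x) by 258 mm (y), 30 mm thick, top face at z = 409 mm, on four square legs, each 40×40 mm in cross-section. The legs rest on z = 0, each flush with a corner of the seat. Four stretchers, 40 mm wide and 18 mm tall, connect adjacent legs with their undersides at z = 94 mm, each running between the inner faces of the legs it joins and aligned with the legs' outer faces on the other axis.

B is a spool: two coaxial disc flanges of radius 65 mm and thickness 13 mm, joined by a core cylinder of radius 45 mm and height 232 mm. The lower flange rests on z = 0 and the three cylinders share a vertical axis.

C is a straight staircase of 7 solid steps. Each step is 1125 mm wide (x), 320 mm deep (y, the going) and 165 mm tall (the rise). The first step rests on the floor; each subsequent step sits one going further in +y and one rise higher in +z, directly behind and above the previous step with no overlap.

The spool is on top of the stool. The staircase is on the floor beside the stool on its +x side.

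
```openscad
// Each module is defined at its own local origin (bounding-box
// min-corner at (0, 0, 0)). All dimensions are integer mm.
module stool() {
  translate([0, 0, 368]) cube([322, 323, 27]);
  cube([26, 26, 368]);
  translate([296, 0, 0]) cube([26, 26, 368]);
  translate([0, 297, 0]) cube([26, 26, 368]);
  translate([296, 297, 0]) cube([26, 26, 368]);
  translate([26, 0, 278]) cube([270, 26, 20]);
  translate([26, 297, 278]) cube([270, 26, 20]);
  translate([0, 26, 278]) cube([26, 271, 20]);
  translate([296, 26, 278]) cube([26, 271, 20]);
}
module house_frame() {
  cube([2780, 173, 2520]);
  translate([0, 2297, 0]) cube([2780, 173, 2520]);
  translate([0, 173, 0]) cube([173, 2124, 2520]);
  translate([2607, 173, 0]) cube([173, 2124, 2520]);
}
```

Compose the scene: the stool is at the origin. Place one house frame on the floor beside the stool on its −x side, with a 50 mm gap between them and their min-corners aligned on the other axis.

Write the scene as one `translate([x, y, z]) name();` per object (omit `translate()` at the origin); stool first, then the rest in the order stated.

stool();
translate([-2830, 0, 0]) house_frame();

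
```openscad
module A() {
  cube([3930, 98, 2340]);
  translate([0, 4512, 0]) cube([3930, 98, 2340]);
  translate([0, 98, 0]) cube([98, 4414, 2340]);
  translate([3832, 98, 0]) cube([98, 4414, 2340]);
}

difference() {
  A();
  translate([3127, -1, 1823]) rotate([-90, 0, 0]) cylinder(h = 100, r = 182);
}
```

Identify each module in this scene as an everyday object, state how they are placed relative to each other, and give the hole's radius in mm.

A is a house frame. The house frame has a circular hole through its front wall. The hole's radius is 182 mm.

The subtracted cylinder has r = 182 mm.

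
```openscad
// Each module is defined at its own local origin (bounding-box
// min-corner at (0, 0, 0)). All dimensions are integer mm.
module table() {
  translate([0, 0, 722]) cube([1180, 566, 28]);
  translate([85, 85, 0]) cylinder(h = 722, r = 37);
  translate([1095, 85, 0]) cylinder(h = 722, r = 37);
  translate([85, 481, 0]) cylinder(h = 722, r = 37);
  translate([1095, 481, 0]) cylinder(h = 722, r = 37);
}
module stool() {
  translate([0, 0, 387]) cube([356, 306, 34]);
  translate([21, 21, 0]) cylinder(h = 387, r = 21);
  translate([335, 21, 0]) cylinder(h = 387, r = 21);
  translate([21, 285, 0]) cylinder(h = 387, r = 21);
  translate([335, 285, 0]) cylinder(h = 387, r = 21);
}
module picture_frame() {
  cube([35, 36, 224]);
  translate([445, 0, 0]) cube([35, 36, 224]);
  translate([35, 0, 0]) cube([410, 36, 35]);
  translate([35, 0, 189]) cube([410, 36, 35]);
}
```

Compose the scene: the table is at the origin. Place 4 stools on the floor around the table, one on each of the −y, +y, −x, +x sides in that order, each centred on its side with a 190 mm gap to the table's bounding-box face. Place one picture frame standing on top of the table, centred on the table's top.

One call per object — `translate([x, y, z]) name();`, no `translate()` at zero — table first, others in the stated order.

table();
translate([412, -496, 0]) stool();
translate([412, 756, 0]) stool();
translate([-546, 130, 0]) stool();
translate([1370, 130, 0]) stool();
translate([350, 265, 750]) picture_frame();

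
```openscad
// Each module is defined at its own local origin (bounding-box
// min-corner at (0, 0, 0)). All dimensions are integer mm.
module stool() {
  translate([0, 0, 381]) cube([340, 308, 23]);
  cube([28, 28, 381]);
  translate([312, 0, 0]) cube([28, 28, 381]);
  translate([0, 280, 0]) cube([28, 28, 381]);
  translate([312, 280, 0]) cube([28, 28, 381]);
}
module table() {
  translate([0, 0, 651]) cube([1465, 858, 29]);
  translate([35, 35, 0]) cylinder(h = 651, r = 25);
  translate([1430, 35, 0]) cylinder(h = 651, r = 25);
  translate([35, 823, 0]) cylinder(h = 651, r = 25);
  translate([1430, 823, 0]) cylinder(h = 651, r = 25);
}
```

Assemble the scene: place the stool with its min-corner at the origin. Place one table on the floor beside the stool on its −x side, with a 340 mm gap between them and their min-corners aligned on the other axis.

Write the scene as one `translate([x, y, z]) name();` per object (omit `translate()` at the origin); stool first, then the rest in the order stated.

stool();
translate([-1805, 0, 0]) table();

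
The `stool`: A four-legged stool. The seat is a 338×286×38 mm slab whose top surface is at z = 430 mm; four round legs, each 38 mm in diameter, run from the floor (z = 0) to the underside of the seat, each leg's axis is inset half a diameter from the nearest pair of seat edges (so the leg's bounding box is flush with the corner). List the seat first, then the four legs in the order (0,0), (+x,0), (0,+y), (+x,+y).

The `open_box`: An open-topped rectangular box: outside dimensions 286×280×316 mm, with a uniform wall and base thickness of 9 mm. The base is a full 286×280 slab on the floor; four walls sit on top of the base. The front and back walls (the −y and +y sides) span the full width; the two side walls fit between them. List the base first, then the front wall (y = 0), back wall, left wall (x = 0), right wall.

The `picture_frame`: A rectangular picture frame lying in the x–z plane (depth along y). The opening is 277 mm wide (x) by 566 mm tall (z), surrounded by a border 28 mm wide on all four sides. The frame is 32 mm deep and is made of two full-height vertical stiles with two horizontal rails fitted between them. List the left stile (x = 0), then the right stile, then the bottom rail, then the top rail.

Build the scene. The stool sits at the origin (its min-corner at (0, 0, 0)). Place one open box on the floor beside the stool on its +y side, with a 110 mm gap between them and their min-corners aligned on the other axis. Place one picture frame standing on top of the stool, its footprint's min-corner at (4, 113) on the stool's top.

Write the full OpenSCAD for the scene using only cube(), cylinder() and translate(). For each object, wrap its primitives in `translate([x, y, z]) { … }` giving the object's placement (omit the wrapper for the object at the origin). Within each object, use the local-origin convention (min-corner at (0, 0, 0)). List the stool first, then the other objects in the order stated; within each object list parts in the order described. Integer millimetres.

translate([0, 0, 392]) cube([338, 286, 38]);
translate([19, 19, 0]) cylinder(h = 392, r = 19);
translate([319, 19, 0]) cylinder(h = 392, r = 19);
translate([19, 267, 0]) cylinder(h = 392, r = 19);
translate([319, 267, 0]) cylinder(h = 392, r = 19);
translate([0, 396, 0]) {
  cube([286, 280, 9]);
  translate([0, 0, 9]) cube([286, 9, 307]);
  translate([0, 271, 9]) cube([286, 9, 307]);
  translate([0, 9, 9]) cube([9, 262, 307]);
  translate([277, 9, 9]) cube([9, 262, 307]);
}
translate([4, 113, 430]) {
  cube([28, 32, 622]);
  translate([305, 0, 0]) cube([28, 32, 622]);
  translate([28, 0, 0]) cube([277, 32, 28]);
  translate([28, 0, 594]) cube([277, 32, 28]);
}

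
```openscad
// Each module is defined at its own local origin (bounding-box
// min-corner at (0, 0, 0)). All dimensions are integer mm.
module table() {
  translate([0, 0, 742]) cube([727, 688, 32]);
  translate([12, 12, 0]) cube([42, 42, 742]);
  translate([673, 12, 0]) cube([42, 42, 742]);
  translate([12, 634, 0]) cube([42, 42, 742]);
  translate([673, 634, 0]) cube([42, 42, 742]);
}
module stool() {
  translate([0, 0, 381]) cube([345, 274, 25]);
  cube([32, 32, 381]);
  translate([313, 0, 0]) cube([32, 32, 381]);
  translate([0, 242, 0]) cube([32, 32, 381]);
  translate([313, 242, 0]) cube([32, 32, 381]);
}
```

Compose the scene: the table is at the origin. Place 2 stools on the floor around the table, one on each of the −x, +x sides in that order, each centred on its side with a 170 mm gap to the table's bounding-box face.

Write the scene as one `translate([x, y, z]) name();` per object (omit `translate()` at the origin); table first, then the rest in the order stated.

table();
translate([-515, 207, 0]) stool();
translate([897, 207, 0]) stool();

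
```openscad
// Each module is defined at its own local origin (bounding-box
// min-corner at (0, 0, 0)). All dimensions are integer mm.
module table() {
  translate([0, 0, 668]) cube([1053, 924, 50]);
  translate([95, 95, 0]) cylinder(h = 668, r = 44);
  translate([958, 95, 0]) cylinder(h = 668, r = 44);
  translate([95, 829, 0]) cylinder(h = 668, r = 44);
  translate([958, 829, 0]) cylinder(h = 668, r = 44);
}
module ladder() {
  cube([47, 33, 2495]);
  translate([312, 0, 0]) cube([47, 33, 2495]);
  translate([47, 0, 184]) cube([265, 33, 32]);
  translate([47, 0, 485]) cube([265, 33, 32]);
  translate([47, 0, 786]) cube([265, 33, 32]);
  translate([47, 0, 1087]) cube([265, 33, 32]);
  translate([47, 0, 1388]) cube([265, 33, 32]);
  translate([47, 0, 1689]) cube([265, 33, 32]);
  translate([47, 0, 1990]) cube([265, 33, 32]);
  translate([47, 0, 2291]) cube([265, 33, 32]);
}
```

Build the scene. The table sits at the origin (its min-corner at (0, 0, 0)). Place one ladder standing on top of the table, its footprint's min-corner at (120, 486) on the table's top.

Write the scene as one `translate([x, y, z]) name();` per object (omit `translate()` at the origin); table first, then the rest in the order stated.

table();
translate([120, 486, 718]) ladder();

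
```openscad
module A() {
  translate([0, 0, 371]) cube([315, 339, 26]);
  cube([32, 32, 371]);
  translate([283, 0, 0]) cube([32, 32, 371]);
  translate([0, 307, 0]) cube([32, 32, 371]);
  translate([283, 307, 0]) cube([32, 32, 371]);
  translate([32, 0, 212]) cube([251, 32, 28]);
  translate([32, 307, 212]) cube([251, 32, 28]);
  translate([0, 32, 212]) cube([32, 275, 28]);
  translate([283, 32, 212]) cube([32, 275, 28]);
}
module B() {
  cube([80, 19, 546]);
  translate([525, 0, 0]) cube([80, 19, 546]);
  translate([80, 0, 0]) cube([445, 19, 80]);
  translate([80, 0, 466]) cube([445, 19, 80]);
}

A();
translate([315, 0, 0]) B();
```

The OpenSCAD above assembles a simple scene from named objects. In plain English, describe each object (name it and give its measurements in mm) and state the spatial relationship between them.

A is a simple wooden stool: a rectangular seat 315 mm (x) by 339 mm (y), 26 mm thick, top face at z = 397 mm, on four square legs, each 32×32 mm in cross-section. The legs rest on z = 0, each flush with a corner of the seat. Four stretchers, 32 mm wide and 28 mm tall, connect adjacent legs with their undersides at z = 212 mm, each running between the inner faces of the legs it joins and aligned with the legs' outer faces on the other axis.

B is a picture frame with a 445×386 mm rectangular opening (x by z) and a uniform 80 mm border on every side. Frame depth is 19 mm along y. It is built from two vertical stiles running the full outside height and two horizontal rails spanning the gap between the stiles.

The picture frame is against the stool's +x side, with their −y faces flush.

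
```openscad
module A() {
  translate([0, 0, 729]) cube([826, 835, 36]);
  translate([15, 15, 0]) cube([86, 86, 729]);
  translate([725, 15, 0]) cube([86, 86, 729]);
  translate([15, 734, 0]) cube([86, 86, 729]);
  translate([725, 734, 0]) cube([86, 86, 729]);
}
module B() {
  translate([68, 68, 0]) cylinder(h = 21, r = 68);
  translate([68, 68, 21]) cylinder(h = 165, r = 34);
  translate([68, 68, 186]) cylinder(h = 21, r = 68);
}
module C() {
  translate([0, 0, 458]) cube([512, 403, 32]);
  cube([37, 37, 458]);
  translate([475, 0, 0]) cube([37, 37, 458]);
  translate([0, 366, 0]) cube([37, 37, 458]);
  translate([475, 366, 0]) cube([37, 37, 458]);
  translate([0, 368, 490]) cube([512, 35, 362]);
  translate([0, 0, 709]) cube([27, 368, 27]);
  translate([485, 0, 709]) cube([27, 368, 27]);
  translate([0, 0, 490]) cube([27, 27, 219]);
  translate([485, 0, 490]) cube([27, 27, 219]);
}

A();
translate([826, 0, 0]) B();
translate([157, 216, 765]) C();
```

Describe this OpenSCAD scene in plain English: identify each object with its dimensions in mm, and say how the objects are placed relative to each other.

A is a table with a 826×835 mm rectangular top, 36 mm thick, top surface at z = 765 mm, supported by four 86×86 mm square legs, each inset 15 mm from the nearest pair of top edges, running from the floor.

B is a spool: two coaxial disc flanges of radius 68 mm and thickness 21 mm, joined by a core cylinder of radius 34 mm and height 165 mm. The lower flange rests on z = 0 and the three cylinders share a vertical axis.

C is a chair: 512×403 mm seat, 32 mm thick, top at z = 490 mm, on four 37 mm square corner legs flush with the seat edges. A 35 mm thick backrest slab spans the full seat width, extending 362 mm above the seat top, its back face flush with the seat's +y edge. Two armrests of 27×27 mm section run along each side from the seat's front edge to the front of the backrest, top faces 246 mm above the seat top and outer faces flush with the seat's x-edges; a 27×27 mm post under the front of each armrest stands on the seat at the front corner.

The spool is against the table's +x side, with their −y faces flush. The chair is on top of the table, centred.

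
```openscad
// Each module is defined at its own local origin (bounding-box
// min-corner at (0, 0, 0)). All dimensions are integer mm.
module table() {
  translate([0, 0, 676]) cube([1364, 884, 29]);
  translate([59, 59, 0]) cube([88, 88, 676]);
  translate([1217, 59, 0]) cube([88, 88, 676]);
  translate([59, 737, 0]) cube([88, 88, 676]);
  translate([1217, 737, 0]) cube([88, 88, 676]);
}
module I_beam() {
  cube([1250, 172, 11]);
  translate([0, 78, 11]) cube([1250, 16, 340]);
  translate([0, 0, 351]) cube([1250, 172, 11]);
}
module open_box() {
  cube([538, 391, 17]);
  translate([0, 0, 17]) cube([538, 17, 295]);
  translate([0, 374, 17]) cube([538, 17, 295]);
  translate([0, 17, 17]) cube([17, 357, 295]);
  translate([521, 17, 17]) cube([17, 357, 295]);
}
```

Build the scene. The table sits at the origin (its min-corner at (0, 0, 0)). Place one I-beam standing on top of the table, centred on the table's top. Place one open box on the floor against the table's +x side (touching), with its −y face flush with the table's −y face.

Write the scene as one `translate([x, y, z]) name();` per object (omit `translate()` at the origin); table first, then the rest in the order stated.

table();
translate([57, 356, 705]) I_beam();
translate([1364, 0, 0]) open_box();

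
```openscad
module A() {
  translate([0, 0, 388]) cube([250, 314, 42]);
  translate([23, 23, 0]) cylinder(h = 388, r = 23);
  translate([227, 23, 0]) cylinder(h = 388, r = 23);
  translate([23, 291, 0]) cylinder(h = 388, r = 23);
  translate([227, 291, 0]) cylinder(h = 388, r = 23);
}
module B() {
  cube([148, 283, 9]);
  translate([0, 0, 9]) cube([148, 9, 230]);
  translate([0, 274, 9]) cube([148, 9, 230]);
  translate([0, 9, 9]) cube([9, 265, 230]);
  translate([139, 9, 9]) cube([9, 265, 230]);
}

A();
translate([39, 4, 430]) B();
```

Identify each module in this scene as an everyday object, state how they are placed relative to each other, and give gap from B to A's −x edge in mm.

The open box's min-x is at 39; the stool's min-x is 0; gap = 39 mm.

A is a stool. B is an open box. The open box is on top of the stool. The gap from the open box to the stool's −x edge is 39 mm.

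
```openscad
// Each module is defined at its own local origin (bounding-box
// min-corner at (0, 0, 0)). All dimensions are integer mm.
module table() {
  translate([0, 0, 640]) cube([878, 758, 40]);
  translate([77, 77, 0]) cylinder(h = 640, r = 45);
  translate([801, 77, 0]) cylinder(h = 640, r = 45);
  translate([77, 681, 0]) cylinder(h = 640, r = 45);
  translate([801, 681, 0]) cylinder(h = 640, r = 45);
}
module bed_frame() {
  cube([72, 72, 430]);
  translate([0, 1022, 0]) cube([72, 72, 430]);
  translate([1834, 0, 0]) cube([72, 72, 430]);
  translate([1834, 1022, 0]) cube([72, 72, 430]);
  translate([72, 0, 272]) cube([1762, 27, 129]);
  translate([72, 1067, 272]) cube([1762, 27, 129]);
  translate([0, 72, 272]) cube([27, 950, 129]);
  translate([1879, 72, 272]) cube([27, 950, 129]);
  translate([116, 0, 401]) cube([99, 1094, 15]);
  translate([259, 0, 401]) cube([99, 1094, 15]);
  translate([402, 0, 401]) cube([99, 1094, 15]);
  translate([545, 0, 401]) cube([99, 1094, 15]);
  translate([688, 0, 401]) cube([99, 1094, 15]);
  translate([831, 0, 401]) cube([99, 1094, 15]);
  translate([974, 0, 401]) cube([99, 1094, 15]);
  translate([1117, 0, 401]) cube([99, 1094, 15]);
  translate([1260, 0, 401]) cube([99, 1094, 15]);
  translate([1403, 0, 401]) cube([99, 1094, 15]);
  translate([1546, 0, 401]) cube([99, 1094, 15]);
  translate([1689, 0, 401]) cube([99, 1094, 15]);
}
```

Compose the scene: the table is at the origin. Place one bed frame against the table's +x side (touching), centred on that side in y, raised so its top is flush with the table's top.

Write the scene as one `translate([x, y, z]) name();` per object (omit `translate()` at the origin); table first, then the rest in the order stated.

table();
translate([878, -168, 250]) bed_frame();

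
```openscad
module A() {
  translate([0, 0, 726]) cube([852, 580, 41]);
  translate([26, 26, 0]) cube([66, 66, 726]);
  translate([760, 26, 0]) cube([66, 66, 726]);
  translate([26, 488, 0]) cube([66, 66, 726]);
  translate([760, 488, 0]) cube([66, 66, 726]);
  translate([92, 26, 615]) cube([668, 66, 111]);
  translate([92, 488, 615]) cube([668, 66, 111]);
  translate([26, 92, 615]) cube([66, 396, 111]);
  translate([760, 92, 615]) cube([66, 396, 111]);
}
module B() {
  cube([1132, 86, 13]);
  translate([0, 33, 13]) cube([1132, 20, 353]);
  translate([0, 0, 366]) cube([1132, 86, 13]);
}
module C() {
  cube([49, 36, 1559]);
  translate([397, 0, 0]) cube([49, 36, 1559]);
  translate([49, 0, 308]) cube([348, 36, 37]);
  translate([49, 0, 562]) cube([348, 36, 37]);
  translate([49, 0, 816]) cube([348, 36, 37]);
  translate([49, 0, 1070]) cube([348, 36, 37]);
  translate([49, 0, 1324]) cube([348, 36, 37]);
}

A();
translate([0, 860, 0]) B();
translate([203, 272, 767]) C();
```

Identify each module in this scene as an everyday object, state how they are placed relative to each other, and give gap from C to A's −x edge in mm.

The ladder's min-x is at 203; the table's min-x is 0; gap = 203 mm.

A is a table. B is an I-beam. C is a ladder. The I-beam is on the floor beside the table on its +y side. The ladder is on top of the table, centred. The gap from the ladder to the table's −x edge is 203 mm.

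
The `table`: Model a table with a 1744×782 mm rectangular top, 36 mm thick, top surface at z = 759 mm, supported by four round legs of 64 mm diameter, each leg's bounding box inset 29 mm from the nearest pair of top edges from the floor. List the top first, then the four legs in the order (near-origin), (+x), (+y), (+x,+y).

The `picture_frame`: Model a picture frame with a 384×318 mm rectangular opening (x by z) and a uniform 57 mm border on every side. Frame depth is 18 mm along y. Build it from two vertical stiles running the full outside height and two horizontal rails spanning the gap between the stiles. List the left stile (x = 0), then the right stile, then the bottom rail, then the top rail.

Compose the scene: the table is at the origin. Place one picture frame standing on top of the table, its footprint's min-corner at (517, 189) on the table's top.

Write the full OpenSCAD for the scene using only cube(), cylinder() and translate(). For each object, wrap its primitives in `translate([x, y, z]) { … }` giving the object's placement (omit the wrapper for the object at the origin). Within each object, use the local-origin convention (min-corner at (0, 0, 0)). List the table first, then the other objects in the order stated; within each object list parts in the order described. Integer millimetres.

translate([0, 0, 723]) cube([1744, 782, 36]);
translate([61, 61, 0]) cylinder(h = 723, r = 32);
translate([1683, 61, 0]) cylinder(h = 723, r = 32);
translate([61, 721, 0]) cylinder(h = 723, r = 32);
translate([1683, 721, 0]) cylinder(h = 723, r = 32);
translate([517, 189, 759]) {
  cube([57, 18, 432]);
  translate([441, 0, 0]) cube([57, 18, 432]);
  translate([57, 0, 0]) cube([384, 18, 57]);
  translate([57, 0, 375]) cube([384, 18, 57]);
}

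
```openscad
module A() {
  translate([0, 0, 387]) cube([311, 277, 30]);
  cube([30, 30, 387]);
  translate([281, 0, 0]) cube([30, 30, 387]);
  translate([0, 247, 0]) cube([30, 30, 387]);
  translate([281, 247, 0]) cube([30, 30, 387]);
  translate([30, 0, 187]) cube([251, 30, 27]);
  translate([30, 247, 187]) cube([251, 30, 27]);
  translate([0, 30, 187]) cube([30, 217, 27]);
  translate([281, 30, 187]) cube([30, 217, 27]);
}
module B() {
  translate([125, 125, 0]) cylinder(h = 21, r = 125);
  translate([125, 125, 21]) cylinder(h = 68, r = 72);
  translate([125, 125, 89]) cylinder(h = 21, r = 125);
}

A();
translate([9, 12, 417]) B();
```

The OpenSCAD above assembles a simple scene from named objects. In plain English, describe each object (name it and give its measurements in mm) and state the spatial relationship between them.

A is a four-legged stool. The seat is a 311×277×30 mm slab whose top surface is at z = 417 mm; four square legs, each 30×30 mm in cross-section, run from the floor (z = 0) to the underside of the seat, each flush with a corner of the seat. Four stretchers, 30 mm wide and 27 mm tall, connect adjacent legs with their undersides at z = 187 mm, each running between the inner faces of the legs it joins and aligned with the legs' outer faces on the other axis.

B is a spool: two coaxial disc flanges of radius 125 mm and thickness 21 mm, joined by a core cylinder of radius 72 mm and height 68 mm. The lower flange rests on z = 0 and the three cylinders share a vertical axis.

The spool is on top of the stool.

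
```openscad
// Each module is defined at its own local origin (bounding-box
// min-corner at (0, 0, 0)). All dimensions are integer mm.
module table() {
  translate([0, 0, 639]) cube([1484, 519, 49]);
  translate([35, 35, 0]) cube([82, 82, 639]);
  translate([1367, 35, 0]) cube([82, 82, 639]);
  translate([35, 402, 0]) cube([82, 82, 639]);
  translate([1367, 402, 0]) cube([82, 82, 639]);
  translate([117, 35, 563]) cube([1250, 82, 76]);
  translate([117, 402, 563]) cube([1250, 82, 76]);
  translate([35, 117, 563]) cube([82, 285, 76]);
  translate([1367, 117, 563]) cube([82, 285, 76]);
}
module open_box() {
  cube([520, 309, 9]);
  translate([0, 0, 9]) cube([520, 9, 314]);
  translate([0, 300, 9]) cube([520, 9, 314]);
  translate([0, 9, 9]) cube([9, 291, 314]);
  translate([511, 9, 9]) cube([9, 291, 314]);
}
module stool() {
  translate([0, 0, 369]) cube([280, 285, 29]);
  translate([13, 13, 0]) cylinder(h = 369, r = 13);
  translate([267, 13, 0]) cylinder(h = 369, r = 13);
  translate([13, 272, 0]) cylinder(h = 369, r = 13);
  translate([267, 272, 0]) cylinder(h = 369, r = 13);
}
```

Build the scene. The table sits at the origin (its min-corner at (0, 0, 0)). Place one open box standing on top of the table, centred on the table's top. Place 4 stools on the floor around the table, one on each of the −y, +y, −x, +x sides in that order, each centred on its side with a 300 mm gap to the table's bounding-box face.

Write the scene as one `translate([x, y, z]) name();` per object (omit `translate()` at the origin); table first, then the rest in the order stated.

table();
translate([482, 105, 688]) open_box();
translate([602, -585, 0]) stool();
translate([602, 819, 0]) stool();
translate([-580, 117, 0]) stool();
translate([1784, 117, 0]) stool();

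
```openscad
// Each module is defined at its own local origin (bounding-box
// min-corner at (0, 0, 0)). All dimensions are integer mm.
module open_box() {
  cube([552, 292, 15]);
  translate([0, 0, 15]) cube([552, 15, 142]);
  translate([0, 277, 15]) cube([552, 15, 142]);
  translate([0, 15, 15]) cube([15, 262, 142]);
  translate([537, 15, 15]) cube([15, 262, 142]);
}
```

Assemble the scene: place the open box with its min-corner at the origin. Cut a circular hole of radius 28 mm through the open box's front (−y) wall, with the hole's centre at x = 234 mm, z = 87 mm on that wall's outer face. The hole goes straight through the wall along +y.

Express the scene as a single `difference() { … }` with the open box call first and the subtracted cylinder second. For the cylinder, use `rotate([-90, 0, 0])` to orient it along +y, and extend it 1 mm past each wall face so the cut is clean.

difference() {
  open_box();
  translate([234, -1, 87]) rotate([-90, 0, 0]) cylinder(h = 17, r = 28);
}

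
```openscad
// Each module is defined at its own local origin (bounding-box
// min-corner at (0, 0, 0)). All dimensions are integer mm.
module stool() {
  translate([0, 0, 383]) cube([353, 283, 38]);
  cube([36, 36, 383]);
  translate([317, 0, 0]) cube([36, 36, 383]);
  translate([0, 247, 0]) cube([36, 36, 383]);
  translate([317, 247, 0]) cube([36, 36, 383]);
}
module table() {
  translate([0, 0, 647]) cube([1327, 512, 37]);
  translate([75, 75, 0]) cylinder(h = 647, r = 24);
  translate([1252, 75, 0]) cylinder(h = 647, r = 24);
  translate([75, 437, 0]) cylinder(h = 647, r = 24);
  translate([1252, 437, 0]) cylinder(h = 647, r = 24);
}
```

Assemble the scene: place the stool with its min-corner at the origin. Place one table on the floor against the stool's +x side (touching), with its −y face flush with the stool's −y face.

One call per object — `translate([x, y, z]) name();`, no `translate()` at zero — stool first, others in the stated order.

stool();
translate([353, 0, 0]) table();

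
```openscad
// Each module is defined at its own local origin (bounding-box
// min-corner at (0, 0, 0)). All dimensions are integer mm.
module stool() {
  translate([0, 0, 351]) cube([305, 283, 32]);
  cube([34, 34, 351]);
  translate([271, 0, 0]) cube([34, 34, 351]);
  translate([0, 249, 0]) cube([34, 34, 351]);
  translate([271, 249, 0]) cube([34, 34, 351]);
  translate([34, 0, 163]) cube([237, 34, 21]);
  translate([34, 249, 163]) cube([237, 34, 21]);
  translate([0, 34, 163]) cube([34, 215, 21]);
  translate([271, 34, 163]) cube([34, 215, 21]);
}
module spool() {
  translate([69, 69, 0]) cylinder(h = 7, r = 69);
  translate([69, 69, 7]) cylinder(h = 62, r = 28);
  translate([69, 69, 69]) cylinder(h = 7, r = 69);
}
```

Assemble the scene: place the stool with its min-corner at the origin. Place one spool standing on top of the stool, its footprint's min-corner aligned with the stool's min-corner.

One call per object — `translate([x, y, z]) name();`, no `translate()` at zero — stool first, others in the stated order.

stool();
translate([0, 0, 383]) spool();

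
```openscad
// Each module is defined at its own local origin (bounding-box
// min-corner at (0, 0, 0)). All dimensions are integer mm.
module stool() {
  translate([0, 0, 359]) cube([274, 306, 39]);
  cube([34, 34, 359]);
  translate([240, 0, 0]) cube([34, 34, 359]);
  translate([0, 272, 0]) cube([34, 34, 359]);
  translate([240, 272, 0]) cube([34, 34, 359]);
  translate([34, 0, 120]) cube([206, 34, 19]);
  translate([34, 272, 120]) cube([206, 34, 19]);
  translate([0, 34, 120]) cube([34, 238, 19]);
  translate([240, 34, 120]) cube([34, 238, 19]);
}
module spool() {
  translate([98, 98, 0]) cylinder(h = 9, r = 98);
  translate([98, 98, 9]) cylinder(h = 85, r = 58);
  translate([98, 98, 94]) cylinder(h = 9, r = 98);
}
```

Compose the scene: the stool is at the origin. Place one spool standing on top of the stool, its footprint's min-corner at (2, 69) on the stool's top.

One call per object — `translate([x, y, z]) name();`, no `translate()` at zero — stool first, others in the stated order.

stool();
translate([2, 69, 398]) spool();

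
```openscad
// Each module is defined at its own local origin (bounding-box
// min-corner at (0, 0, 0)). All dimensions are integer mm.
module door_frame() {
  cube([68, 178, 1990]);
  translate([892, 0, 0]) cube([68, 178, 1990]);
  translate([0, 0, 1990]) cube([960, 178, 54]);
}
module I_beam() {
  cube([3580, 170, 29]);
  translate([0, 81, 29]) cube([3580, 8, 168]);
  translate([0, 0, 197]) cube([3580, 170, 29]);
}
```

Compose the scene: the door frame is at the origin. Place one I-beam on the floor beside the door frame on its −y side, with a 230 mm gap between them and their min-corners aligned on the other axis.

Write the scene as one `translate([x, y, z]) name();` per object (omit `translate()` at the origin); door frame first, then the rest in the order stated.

door_frame();
translate([0, -400, 0]) I_beam();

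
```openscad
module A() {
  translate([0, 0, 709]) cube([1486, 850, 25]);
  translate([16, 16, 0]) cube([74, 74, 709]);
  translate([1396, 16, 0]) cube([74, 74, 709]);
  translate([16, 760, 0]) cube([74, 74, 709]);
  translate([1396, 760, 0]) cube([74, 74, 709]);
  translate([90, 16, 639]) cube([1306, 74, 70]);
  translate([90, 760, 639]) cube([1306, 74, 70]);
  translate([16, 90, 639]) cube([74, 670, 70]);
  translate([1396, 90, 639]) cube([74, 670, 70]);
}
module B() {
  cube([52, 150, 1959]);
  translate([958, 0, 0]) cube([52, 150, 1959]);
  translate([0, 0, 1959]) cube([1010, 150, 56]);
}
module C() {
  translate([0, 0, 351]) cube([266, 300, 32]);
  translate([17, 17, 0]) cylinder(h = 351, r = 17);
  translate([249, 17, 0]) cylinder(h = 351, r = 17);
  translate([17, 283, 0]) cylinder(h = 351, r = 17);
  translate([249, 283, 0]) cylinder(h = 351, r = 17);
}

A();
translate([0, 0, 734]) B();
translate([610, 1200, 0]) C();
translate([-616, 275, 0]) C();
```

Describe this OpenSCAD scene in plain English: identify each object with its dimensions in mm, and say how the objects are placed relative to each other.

A is a rectangular dining table. The top is 1486×850×25 mm with its upper surface at z = 734 mm. It stands on four 74×74 mm square legs, each inset 16 mm from the nearest pair of top edges, running from the floor to the underside of the top. Four apron rails, 74 mm thick and 70 mm tall, run between adjacent legs with their top edges flush with the underside of the top and their outer faces flush with the legs' outer faces.

B is a door frame. The clear opening is 906 mm wide and 1959 mm high. Two 52 mm wide jambs, 150 mm deep, stand either side of the opening from the floor to the top of the opening. A 56 mm thick head sits across the top of both jambs, spanning the full outside width of the frame.

C is a simple wooden stool: a rectangular seat 266 mm (x) by 300 mm (y), 32 mm thick, top face at z = 383 mm, on four round legs, each 34 mm in diameter. The legs rest on z = 0, each leg's axis is inset half a diameter from the nearest pair of seat edges (so the leg's bounding box is flush with the corner).

The door frame is on top of the table. Two stools sit around the table at the +y, −x sides.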